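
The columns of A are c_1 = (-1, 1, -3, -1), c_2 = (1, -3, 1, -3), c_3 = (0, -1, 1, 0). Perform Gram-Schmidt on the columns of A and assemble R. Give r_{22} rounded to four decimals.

c_1 = (-1, 1, -3, -1); ‖c_1‖ = 3.4641, so q_1 = (-0.2887, 0.2887, -0.8660, -0.2887).
q_1·c_2 = (-0.2887)·1 + 0.2887·(-3) + (-0.8660)·1 + (-0.2887)·(-3) = -1.1547.
u_2 = c_2 + 1.1547·q_1 = (0.6667, -2.6667, 0.0000, -3.3333).
r_{22} = ‖u_2‖ = 4.3205.

r_{22} = 4.3205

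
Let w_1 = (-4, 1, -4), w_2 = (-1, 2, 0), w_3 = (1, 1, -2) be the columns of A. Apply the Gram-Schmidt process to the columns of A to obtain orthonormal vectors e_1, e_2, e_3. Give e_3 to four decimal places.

w_1 = (-4, 1, -4); ‖w_1‖ = 5.7446, so e_1 = (-0.6963, 0.1741, -0.6963).
e_1·w_2 = (-0.6963)·(-1) + 0.1741·2 + (-0.6963)·0 = 1.0445.
u_2 = w_2 − 1.0445·e_1 = (-0.2727, 1.8182, 0.7273).
‖u_2‖ = 1.9771, so e_2 = (-0.1379, 0.9196, 0.3678).
e_1·w_3 = (-0.6963)·1 + 0.1741·1 + (-0.6963)·(-2) = 0.8704; e_2·w_3 = (-0.1379)·1 + 0.9196·1 + 0.3678·(-2) = 0.0460.
u_3 = w_3 − 0.8704·e_1 − 0.0460·e_2 = (1.6124, 0.8062, -1.4109).
‖u_3‖ = 2.2892, so e_3 = (0.7044, 0.3522, -0.6163).

e_3 = (0.7044, 0.3522, -0.6163)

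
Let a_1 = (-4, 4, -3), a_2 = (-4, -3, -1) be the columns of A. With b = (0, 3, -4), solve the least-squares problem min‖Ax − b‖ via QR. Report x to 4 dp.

x = (0.6480, -0.3668)

a_1 = (-4, 4, -3); ‖a_1‖ = 6.4031, so q_1 = (-0.6247, 0.6247, -0.4685).
q_1·a_2 = (-0.6247)·(-4) + 0.6247·(-3) + (-0.4685)·(-1) = 1.0932.
u_2 = a_2 − 1.0932·q_1 = (-3.3171, -3.6829, -0.4878).
‖u_2‖ = 4.9804, so q_2 = (-0.6660, -0.7395, -0.0979).
Qᵀb = (3.7482, -1.8267).
Back-substitute: x_2 = -1.8267/4.9804 = -0.3668.
x_1 = (3.7482 − 1.0932·(-0.3668))/6.4031 = 0.6480.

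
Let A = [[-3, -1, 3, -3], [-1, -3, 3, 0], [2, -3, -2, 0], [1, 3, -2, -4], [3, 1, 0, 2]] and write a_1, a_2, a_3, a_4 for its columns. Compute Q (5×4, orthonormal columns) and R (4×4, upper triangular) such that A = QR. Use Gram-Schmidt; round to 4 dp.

Q = [[-0.6124, -0.0477, 0.2109, -0.4682], [-0.2041, -0.5244, 0.4639, -0.2734], [0.4082, -0.6674, -0.4499, -0.3533], [0.2041, 0.5244, -0.1546, -0.7591], [0.6124, 0.0477, 0.7170, -0.0708]], R = [[4.8990, 1.2247, -3.6742, 2.2454], [0.0000, 5.2440, -1.4302, -1.8593], [0.0000, 0.0000, 3.2333, 1.4199], [0.0000, 0.0000, 0.0000, 4.2995]]

q_1 = a_1/‖a_1‖ = (-3, -1, 2, 1, 3)/4.8990 = (-0.6124, -0.2041, 0.4082, 0.2041, 0.6124).
r_{12} = q_1·a_2 = 1.2247.
u_2 = a_2 − 1.2247·q_1 = (-0.2500, -2.7500, -3.5000, 2.7500, 0.2500).
‖u_2‖ = 5.2440, so q_2 = (-0.0477, -0.5244, -0.6674, 0.5244, 0.0477).
r_{13} = q_1·a_3 = -3.6742; r_{23} = q_2·a_3 = -1.4302.
u_3 = a_3 + 3.6742·q_1 + 1.4302·q_2 = (0.6818, 1.5000, -1.4545, -0.5000, 2.3182).
‖u_3‖ = 3.2333, so q_3 = (0.2109, 0.4639, -0.4499, -0.1546, 0.7170).
r_{14} = q_1·a_4 = 2.2454; r_{24} = q_2·a_4 = -1.8593; r_{34} = q_3·a_4 = 1.4199.
u_4 = a_4 − 2.2454·q_1 + 1.8593·q_2 − 1.4199·q_3 = (-2.0130, -1.1754, -1.5188, -3.2638, -0.3043).
‖u_4‖ = 4.2995, so q_4 = (-0.4682, -0.2734, -0.3533, -0.7591, -0.0708).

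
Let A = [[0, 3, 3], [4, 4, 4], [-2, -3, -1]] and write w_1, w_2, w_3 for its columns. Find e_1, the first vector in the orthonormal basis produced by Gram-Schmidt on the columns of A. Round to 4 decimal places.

e_1 = (0.0000, 0.8944, -0.4472)

w_1 = (0, 4, -2); ‖w_1‖ = 4.4721, so e_1 = (0.0000, 0.8944, -0.4472).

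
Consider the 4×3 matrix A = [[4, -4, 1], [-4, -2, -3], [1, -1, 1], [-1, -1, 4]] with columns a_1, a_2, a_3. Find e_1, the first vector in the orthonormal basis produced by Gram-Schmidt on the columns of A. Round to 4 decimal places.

e_1 = (0.6860, -0.6860, 0.1715, -0.1715)

a_1 = (4, -4, 1, -1); ‖a_1‖ = 5.8310, so e_1 = (0.6860, -0.6860, 0.1715, -0.1715).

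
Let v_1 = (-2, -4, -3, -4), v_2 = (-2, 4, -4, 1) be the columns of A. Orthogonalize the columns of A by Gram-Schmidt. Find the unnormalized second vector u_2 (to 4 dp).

v_1 = (-2, -4, -3, -4); ‖v_1‖ = 6.7082, so q_1 = (-0.2981, -0.5963, -0.4472, -0.5963).
q_1·v_2 = (-0.2981)·(-2) + (-0.5963)·4 + (-0.4472)·(-4) + (-0.5963)·1 = -0.5963.
u_2 = v_2 + 0.5963·q_1 = (-2.1778, 3.6444, -4.2667, 0.6444).

u_2 = (-2.1778, 3.6444, -4.2667, 0.6444)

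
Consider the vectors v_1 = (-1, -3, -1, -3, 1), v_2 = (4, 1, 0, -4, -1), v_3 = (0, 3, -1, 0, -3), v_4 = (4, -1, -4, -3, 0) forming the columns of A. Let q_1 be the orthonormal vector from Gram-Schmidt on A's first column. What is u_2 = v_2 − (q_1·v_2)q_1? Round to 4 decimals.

v_1 = (-1, -3, -1, -3, 1); ‖v_1‖ = 4.5826, so q_1 = (-0.2182, -0.6547, -0.2182, -0.6547, 0.2182).
q_1·v_2 = (-0.2182)·4 + (-0.6547)·1 + (-0.2182)·0 + (-0.6547)·(-4) + 0.2182·(-1) = 0.8729.
u_2 = v_2 − 0.8729·q_1 = (4.1905, 1.5714, 0.1905, -3.4286, -1.1905).

u_2 = (4.1905, 1.5714, 0.1905, -3.4286, -1.1905)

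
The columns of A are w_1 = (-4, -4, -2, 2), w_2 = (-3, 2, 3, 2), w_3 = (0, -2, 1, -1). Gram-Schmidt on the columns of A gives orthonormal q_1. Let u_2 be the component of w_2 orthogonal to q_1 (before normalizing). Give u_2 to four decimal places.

u_2 = (-2.8000, 2.2000, 3.1000, 1.9000)

q_1 = w_1/‖w_1‖ = (-4, -4, -2, 2)/6.3246 = (-0.6325, -0.6325, -0.3162, 0.3162).
r_{12} = q_1·w_2 = 0.3162.
u_2 = w_2 − 0.3162·q_1 = (-2.8000, 2.2000, 3.1000, 1.9000).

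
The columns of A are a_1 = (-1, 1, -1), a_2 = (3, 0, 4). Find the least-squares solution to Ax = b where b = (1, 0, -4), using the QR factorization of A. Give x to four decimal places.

e_1 = a_1/‖a_1‖ = (-1, 1, -1)/1.7321 = (-0.5774, 0.5774, -0.5774).
r_{12} = e_1·a_2 = -4.0415.
u_2 = a_2 + 4.0415·e_1 = (0.6667, 2.3333, 1.6667).
‖u_2‖ = 2.9439, so e_2 = (0.2265, 0.7926, 0.5661).
Qᵀb = (1.7321, -2.0381).
Back-substitute: x_2 = -2.0381/2.9439 = -0.6923.
x_1 = (1.7321 + 4.0415·(-0.6923))/1.7321 = -0.6154.

x = (-0.6154, -0.6923)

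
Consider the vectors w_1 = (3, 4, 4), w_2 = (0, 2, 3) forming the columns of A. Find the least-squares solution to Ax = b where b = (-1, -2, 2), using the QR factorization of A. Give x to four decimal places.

x = (-0.5940, 1.0677)

w_1 = (3, 4, 4); ‖w_1‖ = 6.4031, so e_1 = (0.4685, 0.6247, 0.6247).
e_1·w_2 = 0.4685·0 + 0.6247·2 + 0.6247·3 = 3.1235.
u_2 = w_2 − 3.1235·e_1 = (-1.4634, 0.0488, 1.0488).
‖u_2‖ = 1.8011, so e_2 = (-0.8125, 0.0271, 0.5823).
Qᵀb = (-0.4685, 1.9230).
Back-substitute: x_2 = 1.9230/1.8011 = 1.0677.
x_1 = (-0.4685 − 3.1235·1.0677)/6.4031 = -0.5940.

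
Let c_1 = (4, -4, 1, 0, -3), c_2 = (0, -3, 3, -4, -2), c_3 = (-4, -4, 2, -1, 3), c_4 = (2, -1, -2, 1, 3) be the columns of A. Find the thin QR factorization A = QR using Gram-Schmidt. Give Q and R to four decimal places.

Q = [[0.6172, -0.3814, -0.3439, 0.5002], [-0.6172, -0.1907, -0.7107, -0.0500], [0.1543, 0.4767, 0.0707, -0.3019], [0.0000, -0.7628, 0.3298, -0.5054], [-0.4629, -0.0953, 0.5126, 0.6330]], R = [[6.4807, 3.2404, -1.0801, 0.1543], [0.0000, 5.2440, 3.7185, -2.5743], [0.0000, 0.0000, 5.5683, 1.7491], [0.0000, 0.0000, 0.0000, 3.0479]]

c_1 = (4, -4, 1, 0, -3); ‖c_1‖ = 6.4807, so e_1 = (0.6172, -0.6172, 0.1543, 0.0000, -0.4629).
e_1·c_2 = 0.6172·0 + (-0.6172)·(-3) + 0.1543·3 + 0.0000·(-4) + (-0.4629)·(-2) = 3.2404.
u_2 = c_2 − 3.2404·e_1 = (-2.0000, -1.0000, 2.5000, -4.0000, -0.5000).
‖u_2‖ = 5.2440, so e_2 = (-0.3814, -0.1907, 0.4767, -0.7628, -0.0953).
e_1·c_3 = 0.6172·(-4) + (-0.6172)·(-4) + 0.1543·2 + 0.0000·(-1) + (-0.4629)·3 = -1.0801; e_2·c_3 = (-0.3814)·(-4) + (-0.1907)·(-4) + 0.4767·2 + (-0.7628)·(-1) + (-0.0953)·3 = 3.7185.
u_3 = c_3 + 1.0801·e_1 − 3.7185·e_2 = (-1.9152, -3.9576, 0.3939, 1.8364, 2.8545).
‖u_3‖ = 5.5683, so e_3 = (-0.3439, -0.7107, 0.0707, 0.3298, 0.5126).
e_1·c_4 = 0.6172·2 + (-0.6172)·(-1) + 0.1543·(-2) + 0.0000·1 + (-0.4629)·3 = 0.1543; e_2·c_4 = (-0.3814)·2 + (-0.1907)·(-1) + 0.4767·(-2) + (-0.7628)·1 + (-0.0953)·3 = -2.5743; e_3·c_4 = (-0.3439)·2 + (-0.7107)·(-1) + 0.0707·(-2) + 0.3298·1 + 0.5126·3 = 1.7491.
u_4 = c_4 − 0.1543·e_1 + 2.5743·e_2 − 1.7491·e_3 = (1.5245, -0.1525, -0.9203, -1.5405, 1.9293).
‖u_4‖ = 3.0479, so e_4 = (0.5002, -0.0500, -0.3019, -0.5054, 0.6330).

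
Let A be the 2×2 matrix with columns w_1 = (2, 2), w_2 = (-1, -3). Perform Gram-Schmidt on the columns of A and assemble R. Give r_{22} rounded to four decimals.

w_1 = (2, 2); ‖w_1‖ = 2.8284, so q_1 = (0.7071, 0.7071).
q_1·w_2 = 0.7071·(-1) + 0.7071·(-3) = -2.8284.
u_2 = w_2 + 2.8284·q_1 = (1.0000, -1.0000).
r_{22} = ‖u_2‖ = 1.4142.

r_{22} = 1.4142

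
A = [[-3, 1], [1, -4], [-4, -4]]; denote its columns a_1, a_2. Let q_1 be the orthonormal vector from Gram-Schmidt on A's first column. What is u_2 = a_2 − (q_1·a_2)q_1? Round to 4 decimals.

u_2 = (2.0385, -4.3462, -2.6154)

a_1 = (-3, 1, -4); ‖a_1‖ = 5.0990, so q_1 = (-0.5883, 0.1961, -0.7845).
q_1·a_2 = (-0.5883)·1 + 0.1961·(-4) + (-0.7845)·(-4) = 1.7650.
u_2 = a_2 − 1.7650·q_1 = (2.0385, -4.3462, -2.6154).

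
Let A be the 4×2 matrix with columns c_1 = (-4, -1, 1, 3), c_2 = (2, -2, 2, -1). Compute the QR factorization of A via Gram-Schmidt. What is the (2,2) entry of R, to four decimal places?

q_1 = c_1/‖c_1‖ = (-4, -1, 1, 3)/5.1962 = (-0.7698, -0.1925, 0.1925, 0.5774).
r_{12} = q_1·c_2 = -1.3472.
u_2 = c_2 + 1.3472·q_1 = (0.9630, -2.2593, 2.2593, -0.2222).
r_{22} = ‖u_2‖ = 3.3444.

r_{22} = 3.3444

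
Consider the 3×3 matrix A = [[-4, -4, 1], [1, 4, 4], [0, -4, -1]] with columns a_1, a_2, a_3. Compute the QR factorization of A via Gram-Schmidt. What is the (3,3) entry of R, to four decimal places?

q_1 = a_1/‖a_1‖ = (-4, 1, 0)/4.1231 = (-0.9701, 0.2425, 0.0000).
r_{12} = q_1·a_2 = 4.8507.
u_2 = a_2 − 4.8507·q_1 = (0.7059, 2.8235, -4.0000).
‖u_2‖ = 4.9468, so q_2 = (0.1427, 0.5708, -0.8086).
r_{13} = q_1·a_3 = 0.0000; r_{23} = q_2·a_3 = 3.2344.
u_3 = a_3 + 0.0000·q_1 − 3.2344·q_2 = (0.5385, 2.1538, 1.6154).
r_{33} = ‖u_3‖ = 2.7456.

r_{33} = 2.7456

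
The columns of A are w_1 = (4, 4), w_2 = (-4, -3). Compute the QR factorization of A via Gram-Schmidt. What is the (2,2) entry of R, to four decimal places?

w_1 = (4, 4); ‖w_1‖ = 5.6569, so q_1 = (0.7071, 0.7071).
q_1·w_2 = 0.7071·(-4) + 0.7071·(-3) = -4.9497.
u_2 = w_2 + 4.9497·q_1 = (-0.5000, 0.5000).
r_{22} = ‖u_2‖ = 0.7071.

r_{22} = 0.7071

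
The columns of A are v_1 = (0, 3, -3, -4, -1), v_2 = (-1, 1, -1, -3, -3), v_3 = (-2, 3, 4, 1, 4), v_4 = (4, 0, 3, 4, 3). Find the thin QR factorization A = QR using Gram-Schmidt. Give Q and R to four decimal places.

q_1 = v_1/‖v_1‖ = (0, 3, -3, -4, -1)/5.9161 = (0.0000, 0.5071, -0.5071, -0.6761, -0.1690).
r_{12} = q_1·v_2 = 3.5496.
u_2 = v_2 − 3.5496·q_1 = (-1.0000, -0.8000, 0.8000, -0.6000, -2.4000).
‖u_2‖ = 2.8983, so q_2 = (-0.3450, -0.2760, 0.2760, -0.2070, -0.8281).
r_{13} = q_1·v_3 = -1.8593; r_{23} = q_2·v_3 = -2.5532.
u_3 = v_3 + 1.8593·q_1 + 2.5532·q_2 = (-2.8810, 3.2381, 3.7619, -0.7857, 1.5714).
‖u_3‖ = 6.0020, so q_3 = (-0.4800, 0.5395, 0.6268, -0.1309, 0.2618).
r_{14} = q_1·v_4 = -4.7329; r_{24} = q_2·v_4 = -3.8644; r_{34} = q_3·v_4 = 0.2221.
u_4 = v_4 + 4.7329·q_1 + 3.8644·q_2 − 0.2221·q_3 = (2.7733, 1.2135, 1.5274, 0.0291, -1.0582).
‖u_4‖ = 3.5521, so q_4 = (0.7808, 0.3416, 0.4300, 0.0082, -0.2979).

Q = [[0.0000, -0.3450, -0.4800, 0.7808], [0.5071, -0.2760, 0.5395, 0.3416], [-0.5071, 0.2760, 0.6268, 0.4300], [-0.6761, -0.2070, -0.1309, 0.0082], [-0.1690, -0.8281, 0.2618, -0.2979]], R = [[5.9161, 3.5496, -1.8593, -4.7329], [0.0000, 2.8983, -2.5532, -3.8644], [0.0000, 0.0000, 6.0020, 0.2221], [0.0000, 0.0000, 0.0000, 3.5521]]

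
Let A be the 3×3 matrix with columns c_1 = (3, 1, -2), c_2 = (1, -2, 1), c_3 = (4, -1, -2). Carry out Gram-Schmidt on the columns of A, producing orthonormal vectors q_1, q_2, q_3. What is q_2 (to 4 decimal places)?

q_2 = (0.4987, -0.7921, 0.3520)

c_1 = (3, 1, -2); ‖c_1‖ = 3.7417, so q_1 = (0.8018, 0.2673, -0.5345).
q_1·c_2 = 0.8018·1 + 0.2673·(-2) + (-0.5345)·1 = -0.2673.
u_2 = c_2 + 0.2673·q_1 = (1.2143, -1.9286, 0.8571).
‖u_2‖ = 2.4349, so q_2 = (0.4987, -0.7921, 0.3520).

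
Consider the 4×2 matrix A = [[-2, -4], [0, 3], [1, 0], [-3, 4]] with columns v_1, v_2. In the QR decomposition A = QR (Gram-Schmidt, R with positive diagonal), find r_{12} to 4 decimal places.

r_{12} = -1.0690

v_1 = (-2, 0, 1, -3); ‖v_1‖ = 3.7417, so q_1 = (-0.5345, 0.0000, 0.2673, -0.8018).
r_{12} = q_1·v_2 = -1.0690.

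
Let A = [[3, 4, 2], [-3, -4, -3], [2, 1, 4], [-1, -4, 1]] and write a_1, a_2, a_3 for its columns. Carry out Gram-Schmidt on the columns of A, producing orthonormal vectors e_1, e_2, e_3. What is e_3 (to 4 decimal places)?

a_1 = (3, -3, 2, -1); ‖a_1‖ = 4.7958, so e_1 = (0.6255, -0.6255, 0.4170, -0.2085).
e_1·a_2 = 0.6255·4 + (-0.6255)·(-4) + 0.4170·1 + (-0.2085)·(-4) = 6.2554.
u_2 = a_2 − 6.2554·e_1 = (0.0870, -0.0870, -1.6087, -2.6957).
‖u_2‖ = 3.1416, so e_2 = (0.0277, -0.0277, -0.5121, -0.8581).
e_1·a_3 = 0.6255·2 + (-0.6255)·(-3) + 0.4170·4 + (-0.2085)·1 = 4.5873; e_2·a_3 = 0.0277·2 + (-0.0277)·(-3) + (-0.5121)·4 + (-0.8581)·1 = -2.7679.
u_3 = a_3 − 4.5873·e_1 + 2.7679·e_2 = (-0.7930, -0.2070, 0.6696, -0.4185).
‖u_3‖ = 1.1380, so e_3 = (-0.6968, -0.1819, 0.5884, -0.3677).

e_3 = (-0.6968, -0.1819, 0.5884, -0.3677)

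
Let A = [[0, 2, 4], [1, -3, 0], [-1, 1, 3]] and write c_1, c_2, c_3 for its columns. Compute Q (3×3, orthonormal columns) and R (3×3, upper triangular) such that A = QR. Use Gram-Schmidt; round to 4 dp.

Q = [[0.0000, 0.8165, 0.5774], [0.7071, -0.4082, 0.5774], [-0.7071, -0.4082, 0.5774]], R = [[1.4142, -2.8284, -2.1213], [0.0000, 2.4495, 2.0412], [0.0000, 0.0000, 4.0415]]

c_1 = (0, 1, -1); ‖c_1‖ = 1.4142, so e_1 = (0.0000, 0.7071, -0.7071).
e_1·c_2 = 0.0000·2 + 0.7071·(-3) + (-0.7071)·1 = -2.8284.
u_2 = c_2 + 2.8284·e_1 = (2.0000, -1.0000, -1.0000).
‖u_2‖ = 2.4495, so e_2 = (0.8165, -0.4082, -0.4082).
e_1·c_3 = 0.0000·4 + 0.7071·0 + (-0.7071)·3 = -2.1213; e_2·c_3 = 0.8165·4 + (-0.4082)·0 + (-0.4082)·3 = 2.0412.
u_3 = c_3 + 2.1213·e_1 − 2.0412·e_2 = (2.3333, 2.3333, 2.3333).
‖u_3‖ = 4.0415, so e_3 = (0.5774, 0.5774, 0.5774).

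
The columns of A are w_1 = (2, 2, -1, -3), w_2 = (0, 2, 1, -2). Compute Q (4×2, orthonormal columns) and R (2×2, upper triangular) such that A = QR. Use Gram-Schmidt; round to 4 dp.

e_1 = w_1/‖w_1‖ = (2, 2, -1, -3)/4.2426 = (0.4714, 0.4714, -0.2357, -0.7071).
r_{12} = e_1·w_2 = 2.1213.
u_2 = w_2 − 2.1213·e_1 = (-1.0000, 1.0000, 1.5000, -0.5000).
‖u_2‖ = 2.1213, so e_2 = (-0.4714, 0.4714, 0.7071, -0.2357).

Q = [[0.4714, -0.4714], [0.4714, 0.4714], [-0.2357, 0.7071], [-0.7071, -0.2357]], R = [[4.2426, 2.1213], [0.0000, 2.1213]]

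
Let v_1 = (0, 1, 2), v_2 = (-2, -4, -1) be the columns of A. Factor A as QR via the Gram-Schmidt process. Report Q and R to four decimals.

Q = [[0.0000, -0.5384], [0.4472, -0.7537], [0.8944, 0.3769]], R = [[2.2361, -2.6833], [0.0000, 3.7148]]

v_1 = (0, 1, 2); ‖v_1‖ = 2.2361, so e_1 = (0.0000, 0.4472, 0.8944).
e_1·v_2 = 0.0000·(-2) + 0.4472·(-4) + 0.8944·(-1) = -2.6833.
u_2 = v_2 + 2.6833·e_1 = (-2.0000, -2.8000, 1.4000).
‖u_2‖ = 3.7148, so e_2 = (-0.5384, -0.7537, 0.3769).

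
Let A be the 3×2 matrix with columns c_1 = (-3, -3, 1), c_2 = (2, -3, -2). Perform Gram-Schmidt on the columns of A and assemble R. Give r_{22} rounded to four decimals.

e_1 = c_1/‖c_1‖ = (-3, -3, 1)/4.3589 = (-0.6882, -0.6882, 0.2294).
r_{12} = e_1·c_2 = 0.2294.
u_2 = c_2 − 0.2294·e_1 = (2.1579, -2.8421, -2.0526).
r_{22} = ‖u_2‖ = 4.1167.

r_{22} = 4.1167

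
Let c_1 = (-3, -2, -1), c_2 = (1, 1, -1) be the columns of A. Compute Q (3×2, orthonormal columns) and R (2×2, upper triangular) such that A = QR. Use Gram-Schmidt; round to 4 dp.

c_1 = (-3, -2, -1); ‖c_1‖ = 3.7417, so e_1 = (-0.8018, -0.5345, -0.2673).
e_1·c_2 = (-0.8018)·1 + (-0.5345)·1 + (-0.2673)·(-1) = -1.0690.
u_2 = c_2 + 1.0690·e_1 = (0.1429, 0.4286, -1.2857).
‖u_2‖ = 1.3628, so e_2 = (0.1048, 0.3145, -0.9435).

Q = [[-0.8018, 0.1048], [-0.5345, 0.3145], [-0.2673, -0.9435]], R = [[3.7417, -1.0690], [0.0000, 1.3628]]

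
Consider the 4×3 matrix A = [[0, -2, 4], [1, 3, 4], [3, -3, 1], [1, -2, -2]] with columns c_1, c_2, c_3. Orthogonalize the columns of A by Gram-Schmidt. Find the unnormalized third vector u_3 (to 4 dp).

u_3 = (4.8559, 1.9505, -0.0135, -1.9099)

c_1 = (0, 1, 3, 1); ‖c_1‖ = 3.3166, so e_1 = (0.0000, 0.3015, 0.9045, 0.3015).
e_1·c_2 = 0.0000·(-2) + 0.3015·3 + 0.9045·(-3) + 0.3015·(-2) = -2.4121.
u_2 = c_2 + 2.4121·e_1 = (-2.0000, 3.7273, -0.8182, -1.2727).
‖u_2‖ = 4.4924, so e_2 = (-0.4452, 0.8297, -0.1821, -0.2833).
e_1·c_3 = 0.0000·4 + 0.3015·4 + 0.9045·1 + 0.3015·(-2) = 1.5076; e_2·c_3 = (-0.4452)·4 + 0.8297·4 + (-0.1821)·1 + (-0.2833)·(-2) = 1.9224.
u_3 = c_3 − 1.5076·e_1 − 1.9224·e_2 = (4.8559, 1.9505, -0.0135, -1.9099).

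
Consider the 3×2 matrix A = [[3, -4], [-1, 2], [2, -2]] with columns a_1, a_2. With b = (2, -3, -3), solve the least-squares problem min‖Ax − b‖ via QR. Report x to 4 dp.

x = (-6.0000, -4.8333)

a_1 = (3, -1, 2); ‖a_1‖ = 3.7417, so q_1 = (0.8018, -0.2673, 0.5345).
q_1·a_2 = 0.8018·(-4) + (-0.2673)·2 + 0.5345·(-2) = -4.8107.
u_2 = a_2 + 4.8107·q_1 = (-0.1429, 0.7143, 0.5714).
‖u_2‖ = 0.9258, so q_2 = (-0.1543, 0.7715, 0.6172).
Qᵀb = (0.8018, -4.4748).
Back-substitute: x_2 = -4.4748/0.9258 = -4.8333.
x_1 = (0.8018 + 4.8107·(-4.8333))/3.7417 = -6.0000.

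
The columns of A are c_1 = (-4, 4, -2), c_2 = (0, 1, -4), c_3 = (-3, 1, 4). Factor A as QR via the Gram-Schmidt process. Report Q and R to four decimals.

Q = [[-0.6667, 0.3698, -0.6472], [0.6667, -0.0925, -0.7396], [-0.3333, -0.9245, -0.1849]], R = [[6.0000, 2.0000, 1.3333], [0.0000, 3.6056, -4.8999], [0.0000, 0.0000, 0.4623]]

c_1 = (-4, 4, -2); ‖c_1‖ = 6.0000, so q_1 = (-0.6667, 0.6667, -0.3333).
q_1·c_2 = (-0.6667)·0 + 0.6667·1 + (-0.3333)·(-4) = 2.0000.
u_2 = c_2 − 2.0000·q_1 = (1.3333, -0.3333, -3.3333).
‖u_2‖ = 3.6056, so q_2 = (0.3698, -0.0925, -0.9245).
q_1·c_3 = (-0.6667)·(-3) + 0.6667·1 + (-0.3333)·4 = 1.3333; q_2·c_3 = 0.3698·(-3) + (-0.0925)·1 + (-0.9245)·4 = -4.8999.
u_3 = c_3 − 1.3333·q_1 + 4.8999·q_2 = (-0.2991, -0.3419, -0.0855).
‖u_3‖ = 0.4623, so q_3 = (-0.6472, -0.7396, -0.1849).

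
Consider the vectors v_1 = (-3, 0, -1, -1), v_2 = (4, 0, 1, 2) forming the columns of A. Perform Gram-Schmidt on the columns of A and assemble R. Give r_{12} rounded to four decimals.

r_{12} = -4.5227

v_1 = (-3, 0, -1, -1); ‖v_1‖ = 3.3166, so e_1 = (-0.9045, 0.0000, -0.3015, -0.3015).
r_{12} = e_1·v_2 = -4.5227.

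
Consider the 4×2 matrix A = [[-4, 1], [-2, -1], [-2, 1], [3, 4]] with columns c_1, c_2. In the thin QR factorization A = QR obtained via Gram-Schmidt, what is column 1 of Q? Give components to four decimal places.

e_1 = (-0.6963, -0.3482, -0.3482, 0.5222)

e_1 = c_1/‖c_1‖ = (-4, -2, -2, 3)/5.7446 = (-0.6963, -0.3482, -0.3482, 0.5222).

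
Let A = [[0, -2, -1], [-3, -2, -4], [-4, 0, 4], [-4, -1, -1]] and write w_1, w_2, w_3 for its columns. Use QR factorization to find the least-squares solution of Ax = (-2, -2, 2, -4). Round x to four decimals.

w_1 = (0, -3, -4, -4); ‖w_1‖ = 6.4031, so q_1 = (0.0000, -0.4685, -0.6247, -0.6247).
q_1·w_2 = 0.0000·(-2) + (-0.4685)·(-2) + (-0.6247)·0 + (-0.6247)·(-1) = 1.5617.
u_2 = w_2 − 1.5617·q_1 = (-2.0000, -1.2683, 0.9756, -0.0244).
‖u_2‖ = 2.5614, so q_2 = (-0.7808, -0.4951, 0.3809, -0.0095).
q_1·w_3 = 0.0000·(-1) + (-0.4685)·(-4) + (-0.6247)·4 + (-0.6247)·(-1) = 0.0000; q_2·w_3 = (-0.7808)·(-1) + (-0.4951)·(-4) + 0.3809·4 + (-0.0095)·(-1) = 4.2945.
u_3 = w_3 + 0.0000·q_1 − 4.2945·q_2 = (2.3532, -1.8736, 2.3643, -0.9591).
‖u_3‖ = 3.9443, so q_3 = (0.5966, -0.4750, 0.5994, -0.2432).
Qᵀb = (2.1864, 3.3518, 1.9283).
Back-substitute: x_3 = 1.9283/3.9443 = 0.4889.
x_2 = (3.3518 − 4.2945·0.4889)/2.5614 = 0.4889.
x_1 = (2.1864 − 1.5617·0.4889 + 0.0000·0.4889)/6.4031 = 0.2222.

x = (0.2222, 0.4889, 0.4889)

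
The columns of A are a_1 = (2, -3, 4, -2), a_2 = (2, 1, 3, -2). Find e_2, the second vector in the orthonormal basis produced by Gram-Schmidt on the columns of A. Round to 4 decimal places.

a_1 = (2, -3, 4, -2); ‖a_1‖ = 5.7446, so e_1 = (0.3482, -0.5222, 0.6963, -0.3482).
e_1·a_2 = 0.3482·2 + (-0.5222)·1 + 0.6963·3 + (-0.3482)·(-2) = 2.9593.
u_2 = a_2 − 2.9593·e_1 = (0.9697, 2.5455, 0.9394, -0.9697).
‖u_2‖ = 3.0401, so e_2 = (0.3190, 0.8373, 0.3090, -0.3190).

e_2 = (0.3190, 0.8373, 0.3090, -0.3190)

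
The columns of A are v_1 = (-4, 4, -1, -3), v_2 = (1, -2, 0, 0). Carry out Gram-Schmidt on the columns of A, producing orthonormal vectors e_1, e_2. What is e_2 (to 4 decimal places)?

e_1 = v_1/‖v_1‖ = (-4, 4, -1, -3)/6.4807 = (-0.6172, 0.6172, -0.1543, -0.4629).
r_{12} = e_1·v_2 = -1.8516.
u_2 = v_2 + 1.8516·e_1 = (-0.1429, -0.8571, -0.2857, -0.8571).
‖u_2‖ = 1.2536, so e_2 = (-0.1140, -0.6838, -0.2279, -0.6838).

e_2 = (-0.1140, -0.6838, -0.2279, -0.6838)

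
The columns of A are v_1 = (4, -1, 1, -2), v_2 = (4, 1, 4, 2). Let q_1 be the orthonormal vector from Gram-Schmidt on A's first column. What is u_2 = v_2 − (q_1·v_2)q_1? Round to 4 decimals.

u_2 = (1.2727, 1.6818, 3.3182, 3.3636)

v_1 = (4, -1, 1, -2); ‖v_1‖ = 4.6904, so q_1 = (0.8528, -0.2132, 0.2132, -0.4264).
q_1·v_2 = 0.8528·4 + (-0.2132)·1 + 0.2132·4 + (-0.4264)·2 = 3.1980.
u_2 = v_2 − 3.1980·q_1 = (1.2727, 1.6818, 3.3182, 3.3636).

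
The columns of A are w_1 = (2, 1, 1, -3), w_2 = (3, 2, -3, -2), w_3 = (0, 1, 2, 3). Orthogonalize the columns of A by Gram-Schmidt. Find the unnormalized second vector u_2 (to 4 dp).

w_1 = (2, 1, 1, -3); ‖w_1‖ = 3.8730, so e_1 = (0.5164, 0.2582, 0.2582, -0.7746).
e_1·w_2 = 0.5164·3 + 0.2582·2 + 0.2582·(-3) + (-0.7746)·(-2) = 2.8402.
u_2 = w_2 − 2.8402·e_1 = (1.5333, 1.2667, -3.7333, 0.2000).

u_2 = (1.5333, 1.2667, -3.7333, 0.2000)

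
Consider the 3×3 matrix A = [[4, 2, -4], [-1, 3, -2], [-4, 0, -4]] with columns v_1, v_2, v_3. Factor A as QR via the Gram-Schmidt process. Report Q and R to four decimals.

Q = [[0.6963, 0.3984, -0.5970], [-0.1741, 0.9007, 0.3980], [-0.6963, 0.1732, -0.6965]], R = [[5.7446, 0.8704, 0.3482], [0.0000, 3.4989, -4.0878], [0.0000, 0.0000, 4.3782]]

v_1 = (4, -1, -4); ‖v_1‖ = 5.7446, so q_1 = (0.6963, -0.1741, -0.6963).
q_1·v_2 = 0.6963·2 + (-0.1741)·3 + (-0.6963)·0 = 0.8704.
u_2 = v_2 − 0.8704·q_1 = (1.3939, 3.1515, 0.6061).
‖u_2‖ = 3.4989, so q_2 = (0.3984, 0.9007, 0.1732).
q_1·v_3 = 0.6963·(-4) + (-0.1741)·(-2) + (-0.6963)·(-4) = 0.3482; q_2·v_3 = 0.3984·(-4) + 0.9007·(-2) + 0.1732·(-4) = -4.0878.
u_3 = v_3 − 0.3482·q_1 + 4.0878·q_2 = (-2.6139, 1.7426, -3.0495).
‖u_3‖ = 4.3782, so q_3 = (-0.5970, 0.3980, -0.6965).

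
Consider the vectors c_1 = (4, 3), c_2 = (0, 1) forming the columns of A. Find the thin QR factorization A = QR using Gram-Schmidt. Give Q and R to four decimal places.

e_1 = c_1/‖c_1‖ = (4, 3)/5.0000 = (0.8000, 0.6000).
r_{12} = e_1·c_2 = 0.6000.
u_2 = c_2 − 0.6000·e_1 = (-0.4800, 0.6400).
‖u_2‖ = 0.8000, so e_2 = (-0.6000, 0.8000).

Q = [[0.8000, -0.6000], [0.6000, 0.8000]], R = [[5.0000, 0.6000], [0.0000, 0.8000]]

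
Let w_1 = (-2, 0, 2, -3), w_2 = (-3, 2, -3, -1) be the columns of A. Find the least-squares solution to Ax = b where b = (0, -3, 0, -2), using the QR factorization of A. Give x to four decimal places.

e_1 = w_1/‖w_1‖ = (-2, 0, 2, -3)/4.1231 = (-0.4851, 0.0000, 0.4851, -0.7276).
r_{12} = e_1·w_2 = 0.7276.
u_2 = w_2 − 0.7276·e_1 = (-2.6471, 2.0000, -3.3529, -0.4706).
‖u_2‖ = 4.7403, so e_2 = (-0.5584, 0.4219, -0.7073, -0.0993).
Qᵀb = (1.4552, -1.0672).
Back-substitute: x_2 = -1.0672/4.7403 = -0.2251.
x_1 = (1.4552 − 0.7276·(-0.2251))/4.1231 = 0.3927.

x = (0.3927, -0.2251)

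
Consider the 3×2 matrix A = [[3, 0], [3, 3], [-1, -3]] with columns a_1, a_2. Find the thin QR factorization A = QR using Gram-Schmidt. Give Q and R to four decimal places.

Q = [[0.6882, -0.5869], [0.6882, 0.3424], [-0.2294, -0.7337]], R = [[4.3589, 2.7530], [0.0000, 3.2282]]

e_1 = a_1/‖a_1‖ = (3, 3, -1)/4.3589 = (0.6882, 0.6882, -0.2294).
r_{12} = e_1·a_2 = 2.7530.
u_2 = a_2 − 2.7530·e_1 = (-1.8947, 1.1053, -2.3684).
‖u_2‖ = 3.2282, so e_2 = (-0.5869, 0.3424, -0.7337).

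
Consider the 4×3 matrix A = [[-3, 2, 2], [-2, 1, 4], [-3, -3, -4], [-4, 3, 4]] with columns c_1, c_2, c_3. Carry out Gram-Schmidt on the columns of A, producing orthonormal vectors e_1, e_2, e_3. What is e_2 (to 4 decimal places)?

c_1 = (-3, -2, -3, -4); ‖c_1‖ = 6.1644, so e_1 = (-0.4867, -0.3244, -0.4867, -0.6489).
e_1·c_2 = (-0.4867)·2 + (-0.3244)·1 + (-0.4867)·(-3) + (-0.6489)·3 = -1.7844.
u_2 = c_2 + 1.7844·e_1 = (1.1316, 0.4211, -3.8684, 1.8421).
‖u_2‖ = 4.4515, so e_2 = (0.2542, 0.0946, -0.8690, 0.4138).

e_2 = (0.2542, 0.0946, -0.8690, 0.4138)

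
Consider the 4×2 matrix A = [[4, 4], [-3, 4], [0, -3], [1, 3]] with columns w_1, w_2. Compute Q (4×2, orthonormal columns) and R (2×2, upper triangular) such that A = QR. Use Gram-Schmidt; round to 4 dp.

w_1 = (4, -3, 0, 1); ‖w_1‖ = 5.0990, so e_1 = (0.7845, -0.5883, 0.0000, 0.1961).
e_1·w_2 = 0.7845·4 + (-0.5883)·4 + 0.0000·(-3) + 0.1961·3 = 1.3728.
u_2 = w_2 − 1.3728·e_1 = (2.9231, 4.8077, -3.0000, 2.7308).
‖u_2‖ = 6.9365, so e_2 = (0.4214, 0.6931, -0.4325, 0.3937).

Q = [[0.7845, 0.4214], [-0.5883, 0.6931], [0.0000, -0.4325], [0.1961, 0.3937]], R = [[5.0990, 1.3728], [0.0000, 6.9365]]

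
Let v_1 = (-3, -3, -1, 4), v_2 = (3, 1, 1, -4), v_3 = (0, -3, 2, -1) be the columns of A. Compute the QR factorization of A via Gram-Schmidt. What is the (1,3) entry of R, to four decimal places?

r_{13} = 0.5071

v_1 = (-3, -3, -1, 4); ‖v_1‖ = 5.9161, so e_1 = (-0.5071, -0.5071, -0.1690, 0.6761).
r_{13} = e_1·v_3 = 0.5071.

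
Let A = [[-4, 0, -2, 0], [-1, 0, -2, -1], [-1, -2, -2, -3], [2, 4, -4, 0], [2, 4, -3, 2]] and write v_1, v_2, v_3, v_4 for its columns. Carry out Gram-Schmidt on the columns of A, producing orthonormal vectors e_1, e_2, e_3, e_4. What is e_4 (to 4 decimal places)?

e_1 = v_1/‖v_1‖ = (-4, -1, -1, 2, 2)/5.0990 = (-0.7845, -0.1961, -0.1961, 0.3922, 0.3922).
r_{12} = e_1·v_2 = 3.5301.
u_2 = v_2 − 3.5301·e_1 = (2.7692, 0.6923, -1.3077, 2.6154, 2.6154).
‖u_2‖ = 4.8516, so e_2 = (0.5708, 0.1427, -0.2695, 0.5391, 0.5391).
r_{13} = e_1·v_3 = -0.3922; r_{23} = e_2·v_3 = -4.6614.
u_3 = v_3 + 0.3922·e_1 + 4.6614·e_2 = (0.3529, -1.4118, -3.3333, -1.3333, -0.3333).
‖u_3‖ = 3.8881, so e_3 = (0.0908, -0.3631, -0.8573, -0.3429, -0.0857).
r_{14} = e_1·v_4 = 1.5689; r_{24} = e_2·v_4 = 1.7441; r_{34} = e_3·v_4 = 2.7636.
u_4 = v_4 − 1.5689·e_1 − 1.7441·e_2 − 2.7636·e_3 = (-0.0156, 0.0623, 0.1470, -0.6079, 0.6814).
‖u_4‖ = 0.9271, so e_4 = (-0.0168, 0.0672, 0.1586, -0.6557, 0.7350).

e_4 = (-0.0168, 0.0672, 0.1586, -0.6557, 0.7350)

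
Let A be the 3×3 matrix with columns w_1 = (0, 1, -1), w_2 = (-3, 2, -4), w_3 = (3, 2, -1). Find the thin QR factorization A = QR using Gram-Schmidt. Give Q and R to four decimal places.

Q = [[0.0000, -0.9045, 0.4264], [0.7071, -0.3015, -0.6396], [-0.7071, -0.3015, -0.6396]], R = [[1.4142, 4.2426, 2.1213], [0.0000, 3.3166, -3.0151], [0.0000, 0.0000, 0.6396]]

w_1 = (0, 1, -1); ‖w_1‖ = 1.4142, so e_1 = (0.0000, 0.7071, -0.7071).
e_1·w_2 = 0.0000·(-3) + 0.7071·2 + (-0.7071)·(-4) = 4.2426.
u_2 = w_2 − 4.2426·e_1 = (-3.0000, -1.0000, -1.0000).
‖u_2‖ = 3.3166, so e_2 = (-0.9045, -0.3015, -0.3015).
e_1·w_3 = 0.0000·3 + 0.7071·2 + (-0.7071)·(-1) = 2.1213; e_2·w_3 = (-0.9045)·3 + (-0.3015)·2 + (-0.3015)·(-1) = -3.0151.
u_3 = w_3 − 2.1213·e_1 + 3.0151·e_2 = (0.2727, -0.4091, -0.4091).
‖u_3‖ = 0.6396, so e_3 = (0.4264, -0.6396, -0.6396).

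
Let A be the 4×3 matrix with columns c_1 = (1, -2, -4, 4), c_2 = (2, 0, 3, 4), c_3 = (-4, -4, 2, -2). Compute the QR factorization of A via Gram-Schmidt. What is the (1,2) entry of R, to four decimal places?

c_1 = (1, -2, -4, 4); ‖c_1‖ = 6.0828, so e_1 = (0.1644, -0.3288, -0.6576, 0.6576).
r_{12} = e_1·c_2 = 0.9864.

r_{12} = 0.9864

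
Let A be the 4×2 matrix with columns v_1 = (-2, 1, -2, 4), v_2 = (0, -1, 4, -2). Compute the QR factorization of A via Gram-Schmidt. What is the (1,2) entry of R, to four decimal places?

r_{12} = -3.4000

v_1 = (-2, 1, -2, 4); ‖v_1‖ = 5.0000, so e_1 = (-0.4000, 0.2000, -0.4000, 0.8000).
r_{12} = e_1·v_2 = -3.4000.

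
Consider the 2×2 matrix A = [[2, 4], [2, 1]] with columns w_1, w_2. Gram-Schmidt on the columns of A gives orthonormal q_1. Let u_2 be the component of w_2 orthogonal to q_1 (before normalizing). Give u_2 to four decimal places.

u_2 = (1.5000, -1.5000)

w_1 = (2, 2); ‖w_1‖ = 2.8284, so q_1 = (0.7071, 0.7071).
q_1·w_2 = 0.7071·4 + 0.7071·1 = 3.5355.
u_2 = w_2 − 3.5355·q_1 = (1.5000, -1.5000).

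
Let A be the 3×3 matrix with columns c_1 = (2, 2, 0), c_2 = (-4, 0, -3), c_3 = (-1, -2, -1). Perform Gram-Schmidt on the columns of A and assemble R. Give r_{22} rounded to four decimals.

c_1 = (2, 2, 0); ‖c_1‖ = 2.8284, so q_1 = (0.7071, 0.7071, 0.0000).
q_1·c_2 = 0.7071·(-4) + 0.7071·0 + 0.0000·(-3) = -2.8284.
u_2 = c_2 + 2.8284·q_1 = (-2.0000, 2.0000, -3.0000).
r_{22} = ‖u_2‖ = 4.1231.

r_{22} = 4.1231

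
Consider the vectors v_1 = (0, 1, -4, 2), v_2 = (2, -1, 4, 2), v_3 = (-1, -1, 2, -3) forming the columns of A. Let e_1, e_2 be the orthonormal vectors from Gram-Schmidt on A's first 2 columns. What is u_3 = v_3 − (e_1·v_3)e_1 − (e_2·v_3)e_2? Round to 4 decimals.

e_1 = v_1/‖v_1‖ = (0, 1, -4, 2)/4.5826 = (0.0000, 0.2182, -0.8729, 0.4364).
r_{12} = e_1·v_2 = -2.8368.
u_2 = v_2 + 2.8368·e_1 = (2.0000, -0.3810, 1.5238, 3.2381).
‖u_2‖ = 4.1173, so e_2 = (0.4858, -0.0925, 0.3701, 0.7865).
r_{13} = e_1·v_3 = -3.2733; r_{23} = e_2·v_3 = -2.0124.
u_3 = v_3 + 3.2733·e_1 + 2.0124·e_2 = (-0.0225, -0.4719, -0.1124, 0.0112).

u_3 = (-0.0225, -0.4719, -0.1124, 0.0112)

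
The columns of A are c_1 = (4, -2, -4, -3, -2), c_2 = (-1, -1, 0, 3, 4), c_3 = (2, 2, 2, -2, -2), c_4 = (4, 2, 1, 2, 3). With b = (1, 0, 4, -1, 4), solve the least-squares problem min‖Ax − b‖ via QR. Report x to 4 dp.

x = (0.8243, 4.8170, 4.6113, -1.6162)

c_1 = (4, -2, -4, -3, -2); ‖c_1‖ = 7.0000, so q_1 = (0.5714, -0.2857, -0.5714, -0.4286, -0.2857).
q_1·c_2 = 0.5714·(-1) + (-0.2857)·(-1) + (-0.5714)·0 + (-0.4286)·3 + (-0.2857)·4 = -2.7143.
u_2 = c_2 + 2.7143·q_1 = (0.5510, -1.7755, -1.5510, 1.8367, 3.2245).
‖u_2‖ = 4.4309, so q_2 = (0.1244, -0.4007, -0.3500, 0.4145, 0.7277).
q_1·c_3 = 0.5714·2 + (-0.2857)·2 + (-0.5714)·2 + (-0.4286)·(-2) + (-0.2857)·(-2) = 0.8571; q_2·c_3 = 0.1244·2 + (-0.4007)·2 + (-0.3500)·2 + 0.4145·(-2) + 0.7277·(-2) = -3.5373.
u_3 = c_3 − 0.8571·q_1 + 3.5373·q_2 = (1.9501, 0.8274, 1.2516, -0.1663, 0.8191).
‖u_3‖ = 2.5986, so q_3 = (0.7505, 0.3184, 0.4816, -0.0640, 0.3152).
q_1·c_4 = 0.5714·4 + (-0.2857)·2 + (-0.5714)·1 + (-0.4286)·2 + (-0.2857)·3 = -0.5714; q_2·c_4 = 0.1244·4 + (-0.4007)·2 + (-0.3500)·1 + 0.4145·2 + 0.7277·3 = 2.3582; q_3·c_4 = 0.7505·4 + 0.3184·2 + 0.4816·1 + (-0.0640)·2 + 0.3152·3 = 4.9379.
u_4 = c_4 + 0.5714·q_1 − 2.3582·q_2 − 4.9379·q_3 = (0.3276, 1.2094, -0.8793, 1.0936, -0.4360).
‖u_4‖ = 1.9311, so q_4 = (0.1696, 0.6263, -0.4553, 0.5663, -0.2258).
Qᵀb = (-2.4286, 1.2206, 4.0019, -3.1211).
Back-substitute: x_4 = -3.1211/1.9311 = -1.6162.
x_3 = (4.0019 − 4.9379·(-1.6162))/2.5986 = 4.6113.
x_2 = (1.2206 + 3.5373·4.6113 − 2.3582·(-1.6162))/4.4309 = 4.8170.
x_1 = (-2.4286 + 2.7143·4.8170 − 0.8571·4.6113 + 0.5714·(-1.6162))/7.0000 = 0.8243.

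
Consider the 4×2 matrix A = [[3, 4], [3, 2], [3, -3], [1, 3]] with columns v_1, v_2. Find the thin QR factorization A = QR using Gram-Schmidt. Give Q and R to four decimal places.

e_1 = v_1/‖v_1‖ = (3, 3, 3, 1)/5.2915 = (0.5669, 0.5669, 0.5669, 0.1890).
r_{12} = e_1·v_2 = 2.2678.
u_2 = v_2 − 2.2678·e_1 = (2.7143, 0.7143, -4.2857, 2.5714).
‖u_2‖ = 5.7321, so e_2 = (0.4735, 0.1246, -0.7477, 0.4486).

Q = [[0.5669, 0.4735], [0.5669, 0.1246], [0.5669, -0.7477], [0.1890, 0.4486]], R = [[5.2915, 2.2678], [0.0000, 5.7321]]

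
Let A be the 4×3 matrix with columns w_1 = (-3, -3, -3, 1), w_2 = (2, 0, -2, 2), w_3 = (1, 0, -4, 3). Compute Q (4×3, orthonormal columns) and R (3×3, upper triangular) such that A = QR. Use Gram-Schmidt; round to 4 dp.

Q = [[-0.5669, 0.6430, -0.4400], [-0.5669, 0.0622, 0.8214], [-0.5669, -0.5186, -0.3520], [0.1890, 0.5601, 0.0880]], R = [[5.2915, 0.3780, 2.2678], [0.0000, 3.4434, 4.3976], [0.0000, 0.0000, 1.2321]]

w_1 = (-3, -3, -3, 1); ‖w_1‖ = 5.2915, so e_1 = (-0.5669, -0.5669, -0.5669, 0.1890).
e_1·w_2 = (-0.5669)·2 + (-0.5669)·0 + (-0.5669)·(-2) + 0.1890·2 = 0.3780.
u_2 = w_2 − 0.3780·e_1 = (2.2143, 0.2143, -1.7857, 1.9286).
‖u_2‖ = 3.4434, so e_2 = (0.6430, 0.0622, -0.5186, 0.5601).
e_1·w_3 = (-0.5669)·1 + (-0.5669)·0 + (-0.5669)·(-4) + 0.1890·3 = 2.2678; e_2·w_3 = 0.6430·1 + 0.0622·0 + (-0.5186)·(-4) + 0.5601·3 = 4.3976.
u_3 = w_3 − 2.2678·e_1 − 4.3976·e_2 = (-0.5422, 1.0120, -0.4337, 0.1084).
‖u_3‖ = 1.2321, so e_3 = (-0.4400, 0.8214, -0.3520, 0.0880).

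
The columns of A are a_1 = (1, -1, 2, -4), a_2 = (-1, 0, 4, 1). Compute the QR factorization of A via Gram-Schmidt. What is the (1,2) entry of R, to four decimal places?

q_1 = a_1/‖a_1‖ = (1, -1, 2, -4)/4.6904 = (0.2132, -0.2132, 0.4264, -0.8528).
r_{12} = q_1·a_2 = 0.6396.

r_{12} = 0.6396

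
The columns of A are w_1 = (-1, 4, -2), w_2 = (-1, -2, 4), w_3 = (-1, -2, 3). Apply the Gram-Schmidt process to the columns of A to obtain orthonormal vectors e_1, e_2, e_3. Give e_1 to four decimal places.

w_1 = (-1, 4, -2); ‖w_1‖ = 4.5826, so e_1 = (-0.2182, 0.8729, -0.4364).

e_1 = (-0.2182, 0.8729, -0.4364)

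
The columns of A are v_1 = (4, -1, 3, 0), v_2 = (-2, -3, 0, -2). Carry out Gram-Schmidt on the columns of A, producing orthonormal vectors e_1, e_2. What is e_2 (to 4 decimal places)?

e_2 = (-0.3073, -0.7971, 0.1441, -0.4994)

v_1 = (4, -1, 3, 0); ‖v_1‖ = 5.0990, so e_1 = (0.7845, -0.1961, 0.5883, 0.0000).
e_1·v_2 = 0.7845·(-2) + (-0.1961)·(-3) + 0.5883·0 + 0.0000·(-2) = -0.9806.
u_2 = v_2 + 0.9806·e_1 = (-1.2308, -3.1923, 0.5769, -2.0000).
‖u_2‖ = 4.0048, so e_2 = (-0.3073, -0.7971, 0.1441, -0.4994).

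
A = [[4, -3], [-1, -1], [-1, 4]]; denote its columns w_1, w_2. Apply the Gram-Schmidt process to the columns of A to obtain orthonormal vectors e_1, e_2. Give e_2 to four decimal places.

w_1 = (4, -1, -1); ‖w_1‖ = 4.2426, so e_1 = (0.9428, -0.2357, -0.2357).
e_1·w_2 = 0.9428·(-3) + (-0.2357)·(-1) + (-0.2357)·4 = -3.5355.
u_2 = w_2 + 3.5355·e_1 = (0.3333, -1.8333, 3.1667).
‖u_2‖ = 3.6742, so e_2 = (0.0907, -0.4990, 0.8619).

e_2 = (0.0907, -0.4990, 0.8619)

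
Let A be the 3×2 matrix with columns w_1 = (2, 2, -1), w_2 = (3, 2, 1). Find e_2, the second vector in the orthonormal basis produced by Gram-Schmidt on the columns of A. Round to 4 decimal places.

e_2 = (0.4472, 0.0000, 0.8944)

e_1 = w_1/‖w_1‖ = (2, 2, -1)/3.0000 = (0.6667, 0.6667, -0.3333).
r_{12} = e_1·w_2 = 3.0000.
u_2 = w_2 − 3.0000·e_1 = (1.0000, 0.0000, 2.0000).
‖u_2‖ = 2.2361, so e_2 = (0.4472, 0.0000, 0.8944).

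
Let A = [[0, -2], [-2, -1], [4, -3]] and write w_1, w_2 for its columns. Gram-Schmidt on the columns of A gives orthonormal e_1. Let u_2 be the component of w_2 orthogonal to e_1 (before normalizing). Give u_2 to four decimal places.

w_1 = (0, -2, 4); ‖w_1‖ = 4.4721, so e_1 = (0.0000, -0.4472, 0.8944).
e_1·w_2 = 0.0000·(-2) + (-0.4472)·(-1) + 0.8944·(-3) = -2.2361.
u_2 = w_2 + 2.2361·e_1 = (-2.0000, -2.0000, -1.0000).

u_2 = (-2.0000, -2.0000, -1.0000)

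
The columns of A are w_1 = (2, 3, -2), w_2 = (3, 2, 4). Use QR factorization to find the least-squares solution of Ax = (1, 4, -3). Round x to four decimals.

x = (1.2243, -0.2034)

w_1 = (2, 3, -2); ‖w_1‖ = 4.1231, so e_1 = (0.4851, 0.7276, -0.4851).
e_1·w_2 = 0.4851·3 + 0.7276·2 + (-0.4851)·4 = 0.9701.
u_2 = w_2 − 0.9701·e_1 = (2.5294, 1.2941, 4.4706).
‖u_2‖ = 5.2971, so e_2 = (0.4775, 0.2443, 0.8440).
Qᵀb = (4.8507, -1.0772).
Back-substitute: x_2 = -1.0772/5.2971 = -0.2034.
x_1 = (4.8507 − 0.9701·(-0.2034))/4.1231 = 1.2243.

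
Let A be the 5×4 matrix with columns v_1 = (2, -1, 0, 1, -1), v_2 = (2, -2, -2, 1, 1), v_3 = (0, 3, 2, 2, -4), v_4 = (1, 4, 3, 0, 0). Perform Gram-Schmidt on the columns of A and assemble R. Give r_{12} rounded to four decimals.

r_{12} = 2.2678

v_1 = (2, -1, 0, 1, -1); ‖v_1‖ = 2.6458, so e_1 = (0.7559, -0.3780, 0.0000, 0.3780, -0.3780).
r_{12} = e_1·v_2 = 2.2678.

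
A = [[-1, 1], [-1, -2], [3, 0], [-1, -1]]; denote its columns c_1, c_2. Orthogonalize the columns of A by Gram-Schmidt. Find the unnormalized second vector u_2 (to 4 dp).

u_2 = (1.1667, -1.8333, -0.5000, -0.8333)

q_1 = c_1/‖c_1‖ = (-1, -1, 3, -1)/3.4641 = (-0.2887, -0.2887, 0.8660, -0.2887).
r_{12} = q_1·c_2 = 0.5774.
u_2 = c_2 − 0.5774·q_1 = (1.1667, -1.8333, -0.5000, -0.8333).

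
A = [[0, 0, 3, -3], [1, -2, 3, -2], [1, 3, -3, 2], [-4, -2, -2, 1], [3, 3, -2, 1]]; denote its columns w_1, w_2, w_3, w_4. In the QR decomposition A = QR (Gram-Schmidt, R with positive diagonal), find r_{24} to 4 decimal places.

r_{24} = 3.1180

q_1 = w_1/‖w_1‖ = (0, 1, 1, -4, 3)/5.1962 = (0.0000, 0.1925, 0.1925, -0.7698, 0.5774).
r_{12} = q_1·w_2 = 3.4641.
u_2 = w_2 − 3.4641·q_1 = (0.0000, -2.6667, 2.3333, 0.6667, 1.0000).
‖u_2‖ = 3.7417, so q_2 = (0.0000, -0.7127, 0.6236, 0.1782, 0.2673).
r_{24} = q_2·w_4 = 3.1180.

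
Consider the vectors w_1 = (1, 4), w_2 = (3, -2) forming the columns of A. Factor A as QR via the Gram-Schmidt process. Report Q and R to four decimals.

w_1 = (1, 4); ‖w_1‖ = 4.1231, so e_1 = (0.2425, 0.9701).
e_1·w_2 = 0.2425·3 + 0.9701·(-2) = -1.2127.
u_2 = w_2 + 1.2127·e_1 = (3.2941, -0.8235).
‖u_2‖ = 3.3955, so e_2 = (0.9701, -0.2425).

Q = [[0.2425, 0.9701], [0.9701, -0.2425]], R = [[4.1231, -1.2127], [0.0000, 3.3955]]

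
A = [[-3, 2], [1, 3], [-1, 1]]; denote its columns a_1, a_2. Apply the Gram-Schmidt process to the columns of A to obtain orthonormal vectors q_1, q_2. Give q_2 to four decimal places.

q_2 = (0.2567, 0.9497, 0.1797)

a_1 = (-3, 1, -1); ‖a_1‖ = 3.3166, so q_1 = (-0.9045, 0.3015, -0.3015).
q_1·a_2 = (-0.9045)·2 + 0.3015·3 + (-0.3015)·1 = -1.2060.
u_2 = a_2 + 1.2060·q_1 = (0.9091, 3.3636, 0.6364).
‖u_2‖ = 3.5420, so q_2 = (0.2567, 0.9497, 0.1797).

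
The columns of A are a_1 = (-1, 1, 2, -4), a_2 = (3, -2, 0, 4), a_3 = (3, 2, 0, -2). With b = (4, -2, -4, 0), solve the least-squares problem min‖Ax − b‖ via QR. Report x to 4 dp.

x = (-0.9648, -0.0582, 0.8576)

e_1 = a_1/‖a_1‖ = (-1, 1, 2, -4)/4.6904 = (-0.2132, 0.2132, 0.4264, -0.8528).
r_{12} = e_1·a_2 = -4.4772.
u_2 = a_2 + 4.4772·e_1 = (2.0455, -1.0455, 1.9091, 0.1818).
‖u_2‖ = 2.9924, so e_2 = (0.6835, -0.3494, 0.6380, 0.0608).
r_{13} = e_1·a_3 = 1.4924; r_{23} = e_2·a_3 = 1.2304.
u_3 = a_3 − 1.4924·e_1 − 1.2304·e_2 = (2.4772, 2.1117, -1.4213, -0.8020).
‖u_3‖ = 3.6413, so e_3 = (0.6803, 0.5799, -0.3903, -0.2203).
Qᵀb = (-2.9848, 0.8810, 3.1227).
Back-substitute: x_3 = 3.1227/3.6413 = 0.8576.
x_2 = (0.8810 − 1.2304·0.8576)/2.9924 = -0.0582.
x_1 = (-2.9848 + 4.4772·(-0.0582) − 1.4924·0.8576)/4.6904 = -0.9648.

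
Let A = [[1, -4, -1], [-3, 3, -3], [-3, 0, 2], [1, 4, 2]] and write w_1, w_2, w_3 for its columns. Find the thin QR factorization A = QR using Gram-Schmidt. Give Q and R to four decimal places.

Q = [[0.2236, -0.5840, -0.1815], [-0.6708, 0.2714, -0.6421], [-0.6708, -0.2221, 0.6817], [0.2236, 0.7321, 0.3001]], R = [[4.4721, -2.0125, 0.8944], [0.0000, 6.0787, 0.7896], [0.0000, 0.0000, 4.0714]]

q_1 = w_1/‖w_1‖ = (1, -3, -3, 1)/4.4721 = (0.2236, -0.6708, -0.6708, 0.2236).
r_{12} = q_1·w_2 = -2.0125.
u_2 = w_2 + 2.0125·q_1 = (-3.5500, 1.6500, -1.3500, 4.4500).
‖u_2‖ = 6.0787, so q_2 = (-0.5840, 0.2714, -0.2221, 0.7321).
r_{13} = q_1·w_3 = 0.8944; r_{23} = q_2·w_3 = 0.7896.
u_3 = w_3 − 0.8944·q_1 − 0.7896·q_2 = (-0.7388, -2.6143, 2.7754, 1.2219).
‖u_3‖ = 4.0714, so q_3 = (-0.1815, -0.6421, 0.6817, 0.3001).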